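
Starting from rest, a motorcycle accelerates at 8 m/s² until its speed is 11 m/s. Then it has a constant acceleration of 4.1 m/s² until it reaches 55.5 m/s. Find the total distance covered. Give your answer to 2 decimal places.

368.45 m

Phase 1 (accelerating): v₀ = 0 m/s, a = 8 m/s².
v = v₀ + at → t = (11 − 0) / 8 = 1.38 s
v² = v₀² + 2aΔx → Δx = (11² − 0²)/(2·8) = 7.56 m

Phase 2 (accelerating): v₀ = 11.0 m/s, a = 4.1 m/s².
v = v₀ + at → t = (55.5 − 11.0) / 4.1 = 10.9 s
v² = v₀² + 2aΔx → Δx = (55.5² − 11.0²)/(2·4.1) = 361 m
Total distance = 7.56 + 361 = 368 m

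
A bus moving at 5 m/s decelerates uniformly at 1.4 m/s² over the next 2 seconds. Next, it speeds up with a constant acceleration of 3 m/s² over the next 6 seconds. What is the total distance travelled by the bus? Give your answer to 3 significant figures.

74.4 m

Phase 1 (decelerating): v₀ = 5.00 m/s, a = -1.4 m/s².
v = v₀ + at = 5.00 + (-1.4)(2) = 2.20 m/s
Δx = v₀t + ½at² = 5.00·2 + 0.5·-1.4·2² = 7.20 m

Phase 2 (accelerating): v₀ = 2.20 m/s, a = 3 m/s².
v = v₀ + at = 2.20 + (3)(6) = 20.2 m/s
Δx = v₀t + ½at² = 2.20·6 + 0.5·3·6² = 67.2 m
Total distance = 7.20 + 67.2 = 74.4 m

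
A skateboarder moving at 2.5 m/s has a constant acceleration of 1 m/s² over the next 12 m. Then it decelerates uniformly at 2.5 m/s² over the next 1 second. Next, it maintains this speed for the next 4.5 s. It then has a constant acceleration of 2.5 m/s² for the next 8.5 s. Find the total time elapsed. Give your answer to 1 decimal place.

17.0 s

Phase 1 (accelerating): v₀ = 2.50 m/s, a = 1 m/s².
v² = v₀² + 2aΔx = 2.50² + 2·1·12 = 30.2 → v = 5.50 m/s
t = (v − v₀)/a = (5.50 − 2.50)/1 = 3.00 s

Phase 2 (decelerating): v₀ = 5.50 m/s, a = -2.5 m/s².
v = v₀ + at = 5.50 + (-2.5)(1) = 3.00 m/s
Δx = v₀t + ½at² = 5.50·1 + 0.5·-2.5·1² = 4.25 m

Phase 3 (constant speed): v₀ = 3.00 m/s, a = 0 m/s².
v = v₀ + at = 3.00 + (0)(4.5) = 3.00 m/s
Δx = v₀t + ½at² = 3.00·4.5 + 0.5·0·4.5² = 13.5 m

Phase 4 (accelerating): v₀ = 3.00 m/s, a = 2.5 m/s².
v = v₀ + at = 3.00 + (2.5)(8.5) = 24.2 m/s
Δx = v₀t + ½at² = 3.00·8.5 + 0.5·2.5·8.5² = 116 m
Total time = 3.00 + 1.00 + 4.50 + 8.50 = 17.0 s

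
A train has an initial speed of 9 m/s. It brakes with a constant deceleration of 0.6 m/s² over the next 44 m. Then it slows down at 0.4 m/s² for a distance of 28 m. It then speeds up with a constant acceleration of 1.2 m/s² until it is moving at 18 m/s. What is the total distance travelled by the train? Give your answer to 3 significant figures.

Phase 1 (decelerating): v₀ = 9.00 m/s, a = -0.6 m/s².
v² = v₀² + 2aΔx = 9.00² + 2·-0.6·44 = 28.2 → v = 5.31 m/s
t = (v − v₀)/a = (5.31 − 9.00)/-0.6 = 6.15 s

Phase 2 (decelerating): v₀ = 5.31 m/s, a = -0.4 m/s².
v² = v₀² + 2aΔx = 5.31² + 2·-0.4·28 = 5.80 → v = 2.41 m/s
t = (v − v₀)/a = (2.41 − 5.31)/-0.4 = 7.26 s

Phase 3 (accelerating): v₀ = 2.41 m/s, a = 1.2 m/s².
v = v₀ + at → t = (18 − 2.41) / 1.2 = 13.0 s
v² = v₀² + 2aΔx → Δx = (18² − 2.41²)/(2·1.2) = 133 m
Total distance = 44.0 + 28.0 + 133 = 205 m

205 m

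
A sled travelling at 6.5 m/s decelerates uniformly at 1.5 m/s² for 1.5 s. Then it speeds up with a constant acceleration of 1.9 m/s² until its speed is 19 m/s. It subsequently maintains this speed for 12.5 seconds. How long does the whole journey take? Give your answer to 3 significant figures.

21.8 s

Phase 1 (decelerating): v₀ = 6.50 m/s, a = -1.5 m/s².
v = v₀ + at = 6.50 + (-1.5)(1.5) = 4.25 m/s
Δx = v₀t + ½at² = 6.50·1.5 + 0.5·-1.5·1.5² = 8.06 m

Phase 2 (accelerating): v₀ = 4.25 m/s, a = 1.9 m/s².
v = v₀ + at → t = (19 − 4.25) / 1.9 = 7.76 s
v² = v₀² + 2aΔx → Δx = (19² − 4.25²)/(2·1.9) = 90.2 m

Phase 3 (constant speed): v₀ = 19.0 m/s, a = 0 m/s².
v = v₀ + at = 19.0 + (0)(12.5) = 19.0 m/s
Δx = v₀t + ½at² = 19.0·12.5 + 0.5·0·12.5² = 238 m
Total time = 1.50 + 7.76 + 12.5 = 21.8 s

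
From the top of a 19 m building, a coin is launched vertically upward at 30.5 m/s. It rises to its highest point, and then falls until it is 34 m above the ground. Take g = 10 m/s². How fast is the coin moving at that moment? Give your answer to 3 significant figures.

Phase 1 (rising): v₀ = 30.5 m/s, a = -10 m/s².
v = v₀ + at → t = (0 − 30.5) / -10 = 3.05 s
v² = v₀² + 2aΔx → Δx = (0² − 30.5²)/(2·-10) = 46.5 m

Phase 2 (falling): v₀ = 0 m/s, a = -10 m/s².
Falls 31.5 m from rest: t = √(2·31.5/10) = 2.51 s; v = g·t = 25.1 m/s.
Final speed = 25.1 m/s

25.1 m/s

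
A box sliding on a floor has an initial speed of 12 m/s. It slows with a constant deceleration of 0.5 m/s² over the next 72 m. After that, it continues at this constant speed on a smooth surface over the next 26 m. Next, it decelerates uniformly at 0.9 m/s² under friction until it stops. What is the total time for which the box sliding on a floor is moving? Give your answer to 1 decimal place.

19.5 s

Phase 1 (decelerating): v₀ = 12.0 m/s, a = -0.5 m/s².
v² = v₀² + 2aΔx = 12.0² + 2·-0.5·72 = 72.0 → v = 8.49 m/s
t = (v − v₀)/a = (8.49 − 12.0)/-0.5 = 7.03 s

Phase 2 (constant speed): v₀ = 8.49 m/s, a = 0 m/s².
Constant speed: t = d/v = 26/8.49 = 3.06 s

Phase 3 (decelerating): v₀ = 8.49 m/s, a = -0.9 m/s².
v = v₀ + at → t = (0 − 8.49) / -0.9 = 9.43 s
v² = v₀² + 2aΔx → Δx = (0² − 8.49²)/(2·-0.9) = 40.0 m
Total time = 7.03 + 3.06 + 9.43 = 19.5 s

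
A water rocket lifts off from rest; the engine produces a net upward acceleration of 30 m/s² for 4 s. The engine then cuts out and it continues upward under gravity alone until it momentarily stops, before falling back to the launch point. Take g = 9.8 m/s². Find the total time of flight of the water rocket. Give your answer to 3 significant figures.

30.3 s

Phase 1 (powered ascent): v₀ = 0 m/s, a = 30 m/s².
v = v₀ + at = 0 + (30)(4) = 120 m/s
Δx = v₀t + ½at² = 0·4 + 0.5·30·4² = 240 m

Phase 2 (coasting upward): v₀ = 120 m/s, a = -9.8 m/s².
v = v₀ + at → t = (0 − 120) / -9.8 = 12.2 s
v² = v₀² + 2aΔx → Δx = (0² − 120²)/(2·-9.8) = 735 m

Phase 3 (free fall): v₀ = 0 m/s, a = -9.8 m/s².
Falls 975 m from rest: t = √(2·975/9.8) = 14.1 s; v = g·t = 138 m/s.
Total time = 4.00 + 12.2 + 14.1 = 30.3 s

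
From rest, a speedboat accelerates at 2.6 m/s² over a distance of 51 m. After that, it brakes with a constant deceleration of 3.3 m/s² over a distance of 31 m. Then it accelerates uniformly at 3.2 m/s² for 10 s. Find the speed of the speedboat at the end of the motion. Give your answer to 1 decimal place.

Phase 1 (accelerating): v₀ = 0 m/s, a = 2.6 m/s².
v² = v₀² + 2aΔx = 0² + 2·2.6·51 = 265 → v = 16.3 m/s
t = (v − v₀)/a = (16.3 − 0)/2.6 = 6.26 s

Phase 2 (decelerating): v₀ = 16.3 m/s, a = -3.3 m/s².
v² = v₀² + 2aΔx = 16.3² + 2·-3.3·31 = 60.6 → v = 7.78 m/s
t = (v − v₀)/a = (7.78 − 16.3)/-3.3 = 2.58 s

Phase 3 (accelerating): v₀ = 7.78 m/s, a = 3.2 m/s².
v = v₀ + at = 7.78 + (3.2)(10) = 39.8 m/s
Δx = v₀t + ½at² = 7.78·10 + 0.5·3.2·10² = 238 m
Final speed = 39.8 m/s

39.8 m/s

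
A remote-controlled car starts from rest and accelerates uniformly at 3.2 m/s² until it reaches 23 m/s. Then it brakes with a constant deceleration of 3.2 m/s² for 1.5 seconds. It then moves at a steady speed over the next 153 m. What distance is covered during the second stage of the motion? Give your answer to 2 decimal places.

30.90 m

Phase 1 (accelerating): v₀ = 0 m/s, a = 3.2 m/s².
v = v₀ + at → t = (23 − 0) / 3.2 = 7.19 s
v² = v₀² + 2aΔx → Δx = (23² − 0²)/(2·3.2) = 82.7 m

Phase 2 (decelerating): v₀ = 23.0 m/s, a = -3.2 m/s².
v = v₀ + at = 23.0 + (-3.2)(1.5) = 18.2 m/s
Δx = v₀t + ½at² = 23.0·1.5 + 0.5·-3.2·1.5² = 30.9 m
Distance in phase 2 = 30.9 m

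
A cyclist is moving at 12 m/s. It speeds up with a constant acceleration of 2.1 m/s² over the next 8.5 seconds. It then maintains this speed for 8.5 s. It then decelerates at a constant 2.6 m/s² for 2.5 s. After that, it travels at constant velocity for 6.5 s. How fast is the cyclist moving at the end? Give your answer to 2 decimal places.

23.35 m/s

Phase 1 (accelerating): v₀ = 12.0 m/s, a = 2.1 m/s².
v = v₀ + at = 12.0 + (2.1)(8.5) = 29.9 m/s
Δx = v₀t + ½at² = 12.0·8.5 + 0.5·2.1·8.5² = 178 m

Phase 2 (constant speed): v₀ = 29.9 m/s, a = 0 m/s².
v = v₀ + at = 29.9 + (0)(8.5) = 29.9 m/s
Δx = v₀t + ½at² = 29.9·8.5 + 0.5·0·8.5² = 254 m

Phase 3 (decelerating): v₀ = 29.9 m/s, a = -2.6 m/s².
v = v₀ + at = 29.9 + (-2.6)(2.5) = 23.4 m/s
Δx = v₀t + ½at² = 29.9·2.5 + 0.5·-2.6·2.5² = 66.5 m

Phase 4 (constant speed): v₀ = 23.4 m/s, a = 0 m/s².
v = v₀ + at = 23.4 + (0)(6.5) = 23.4 m/s
Δx = v₀t + ½at² = 23.4·6.5 + 0.5·0·6.5² = 152 m
Final speed = 23.4 m/s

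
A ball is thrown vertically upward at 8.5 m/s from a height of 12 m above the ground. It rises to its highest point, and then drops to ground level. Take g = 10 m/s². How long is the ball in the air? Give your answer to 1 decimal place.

2.6 s

Phase 1 (rising): v₀ = 8.50 m/s, a = -10 m/s².
v = v₀ + at → t = (0 − 8.50) / -10 = 0.850 s
v² = v₀² + 2aΔx → Δx = (0² − 8.50²)/(2·-10) = 3.61 m

Phase 2 (falling): v₀ = 0 m/s, a = -10 m/s².
Falls 15.6 m from rest: t = √(2·15.6/10) = 1.77 s; v = g·t = 17.7 m/s.
Total time = 0.850 + 1.77 = 2.62 s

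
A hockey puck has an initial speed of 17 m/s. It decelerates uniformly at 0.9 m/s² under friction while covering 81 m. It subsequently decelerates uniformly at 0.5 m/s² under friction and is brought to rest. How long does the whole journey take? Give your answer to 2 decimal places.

29.53 s

Phase 1 (decelerating): v₀ = 17.0 m/s, a = -0.9 m/s².
v² = v₀² + 2aΔx = 17.0² + 2·-0.9·81 = 143 → v = 12.0 m/s
t = (v − v₀)/a = (12.0 − 17.0)/-0.9 = 5.59 s

Phase 2 (decelerating): v₀ = 12.0 m/s, a = -0.5 m/s².
v = v₀ + at → t = (0 − 12.0) / -0.5 = 23.9 s
v² = v₀² + 2aΔx → Δx = (0² − 12.0²)/(2·-0.5) = 143 m
Total time = 5.59 + 23.9 = 29.5 s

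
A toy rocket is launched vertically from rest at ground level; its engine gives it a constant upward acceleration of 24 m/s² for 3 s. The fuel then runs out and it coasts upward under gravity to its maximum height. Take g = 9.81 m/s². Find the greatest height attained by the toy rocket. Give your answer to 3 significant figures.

372 m

Phase 1 (powered ascent): v₀ = 0 m/s, a = 24 m/s².
v = v₀ + at = 0 + (24)(3) = 72.0 m/s
Δx = v₀t + ½at² = 0·3 + 0.5·24·3² = 108 m

Phase 2 (coasting upward): v₀ = 72.0 m/s, a = -9.81 m/s².
v = v₀ + at → t = (0 − 72.0) / -9.81 = 7.34 s
v² = v₀² + 2aΔx → Δx = (0² − 72.0²)/(2·-9.81) = 264 m
Maximum height = 108 + 264 = 372 m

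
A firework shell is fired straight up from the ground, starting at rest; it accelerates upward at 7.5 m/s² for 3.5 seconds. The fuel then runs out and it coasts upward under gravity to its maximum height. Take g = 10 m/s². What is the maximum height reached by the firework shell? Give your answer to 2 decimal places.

80.39 m

Phase 1 (powered ascent): v₀ = 0 m/s, a = 7.5 m/s².
v = v₀ + at = 0 + (7.5)(3.5) = 26.2 m/s
Δx = v₀t + ½at² = 0·3.5 + 0.5·7.5·3.5² = 45.9 m

Phase 2 (coasting upward): v₀ = 26.2 m/s, a = -10 m/s².
v = v₀ + at → t = (0 − 26.2) / -10 = 2.62 s
v² = v₀² + 2aΔx → Δx = (0² − 26.2²)/(2·-10) = 34.5 m
Maximum height = 45.9 + 34.5 = 80.4 m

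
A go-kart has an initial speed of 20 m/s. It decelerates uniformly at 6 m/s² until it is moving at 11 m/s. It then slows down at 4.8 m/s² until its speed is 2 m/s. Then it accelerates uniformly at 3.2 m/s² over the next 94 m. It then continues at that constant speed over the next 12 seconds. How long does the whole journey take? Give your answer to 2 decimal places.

Phase 1 (decelerating): v₀ = 20.0 m/s, a = -6 m/s².
v = v₀ + at → t = (11 − 20.0) / -6 = 1.50 s
v² = v₀² + 2aΔx → Δx = (11² − 20.0²)/(2·-6) = 23.2 m

Phase 2 (decelerating): v₀ = 11.0 m/s, a = -4.8 m/s².
v = v₀ + at → t = (2 − 11.0) / -4.8 = 1.88 s
v² = v₀² + 2aΔx → Δx = (2² − 11.0²)/(2·-4.8) = 12.2 m

Phase 3 (accelerating): v₀ = 2.00 m/s, a = 3.2 m/s².
v² = v₀² + 2aΔx = 2.00² + 2·3.2·94 = 606 → v = 24.6 m/s
t = (v − v₀)/a = (24.6 − 2.00)/3.2 = 7.07 s

Phase 4 (constant speed): v₀ = 24.6 m/s, a = 0 m/s².
v = v₀ + at = 24.6 + (0)(12) = 24.6 m/s
Δx = v₀t + ½at² = 24.6·12 + 0.5·0·12² = 295 m
Total time = 1.50 + 1.88 + 7.07 + 12.0 = 22.4 s

22.44 s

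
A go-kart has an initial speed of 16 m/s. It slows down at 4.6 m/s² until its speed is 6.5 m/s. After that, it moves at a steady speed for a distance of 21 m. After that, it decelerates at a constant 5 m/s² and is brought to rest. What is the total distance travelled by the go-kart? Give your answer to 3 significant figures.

48.5 m

Phase 1 (decelerating): v₀ = 16.0 m/s, a = -4.6 m/s².
v = v₀ + at → t = (6.5 − 16.0) / -4.6 = 2.07 s
v² = v₀² + 2aΔx → Δx = (6.5² − 16.0²)/(2·-4.6) = 23.2 m

Phase 2 (constant speed): v₀ = 6.50 m/s, a = 0 m/s².
Constant speed: t = d/v = 21/6.50 = 3.23 s

Phase 3 (decelerating): v₀ = 6.50 m/s, a = -5 m/s².
v = v₀ + at → t = (0 − 6.50) / -5 = 1.30 s
v² = v₀² + 2aΔx → Δx = (0² − 6.50²)/(2·-5) = 4.22 m
Total distance = 23.2 + 21.0 + 4.22 = 48.5 m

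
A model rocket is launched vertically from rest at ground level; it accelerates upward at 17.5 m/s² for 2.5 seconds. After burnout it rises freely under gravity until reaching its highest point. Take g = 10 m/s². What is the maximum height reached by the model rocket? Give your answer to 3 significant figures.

Phase 1 (powered ascent): v₀ = 0 m/s, a = 17.5 m/s².
v = v₀ + at = 0 + (17.5)(2.5) = 43.8 m/s
Δx = v₀t + ½at² = 0·2.5 + 0.5·17.5·2.5² = 54.7 m

Phase 2 (coasting upward): v₀ = 43.8 m/s, a = -10 m/s².
v = v₀ + at → t = (0 − 43.8) / -10 = 4.38 s
v² = v₀² + 2aΔx → Δx = (0² − 43.8²)/(2·-10) = 95.7 m
Maximum height = 54.7 + 95.7 = 150 m

150 m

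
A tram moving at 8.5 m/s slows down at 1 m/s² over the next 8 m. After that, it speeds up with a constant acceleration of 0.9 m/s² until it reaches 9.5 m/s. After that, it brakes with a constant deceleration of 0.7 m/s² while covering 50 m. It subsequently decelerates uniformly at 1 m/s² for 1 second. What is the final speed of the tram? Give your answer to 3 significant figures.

Phase 1 (decelerating): v₀ = 8.50 m/s, a = -1 m/s².
v² = v₀² + 2aΔx = 8.50² + 2·-1·8 = 56.2 → v = 7.50 m/s
t = (v − v₀)/a = (7.50 − 8.50)/-1 = 1.00 s

Phase 2 (accelerating): v₀ = 7.50 m/s, a = 0.9 m/s².
v = v₀ + at → t = (9.5 − 7.50) / 0.9 = 2.22 s
v² = v₀² + 2aΔx → Δx = (9.5² − 7.50²)/(2·0.9) = 18.9 m

Phase 3 (decelerating): v₀ = 9.50 m/s, a = -0.7 m/s².
v² = v₀² + 2aΔx = 9.50² + 2·-0.7·50 = 20.2 → v = 4.50 m/s
t = (v − v₀)/a = (4.50 − 9.50)/-0.7 = 7.14 s

Phase 4 (decelerating): v₀ = 4.50 m/s, a = -1 m/s².
v = v₀ + at = 4.50 + (-1)(1) = 3.50 m/s
Δx = v₀t + ½at² = 4.50·1 + 0.5·-1·1² = 4.00 m
Final speed = 3.50 m/s

3.50 m/s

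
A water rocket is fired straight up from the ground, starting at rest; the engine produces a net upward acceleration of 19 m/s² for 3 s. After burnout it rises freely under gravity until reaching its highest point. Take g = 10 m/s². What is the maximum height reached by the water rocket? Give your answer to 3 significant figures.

Phase 1 (powered ascent): v₀ = 0 m/s, a = 19 m/s².
v = v₀ + at = 0 + (19)(3) = 57.0 m/s
Δx = v₀t + ½at² = 0·3 + 0.5·19·3² = 85.5 m

Phase 2 (coasting upward): v₀ = 57.0 m/s, a = -10 m/s².
v = v₀ + at → t = (0 − 57.0) / -10 = 5.70 s
v² = v₀² + 2aΔx → Δx = (0² − 57.0²)/(2·-10) = 162 m
Maximum height = 85.5 + 162 = 248 m

248 m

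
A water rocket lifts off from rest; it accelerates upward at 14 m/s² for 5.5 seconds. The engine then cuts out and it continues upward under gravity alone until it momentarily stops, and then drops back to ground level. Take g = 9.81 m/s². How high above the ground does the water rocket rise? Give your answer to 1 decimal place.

Phase 1 (powered ascent): v₀ = 0 m/s, a = 14 m/s².
v = v₀ + at = 0 + (14)(5.5) = 77.0 m/s
Δx = v₀t + ½at² = 0·5.5 + 0.5·14·5.5² = 212 m

Phase 2 (coasting upward): v₀ = 77.0 m/s, a = -9.81 m/s².
v = v₀ + at → t = (0 − 77.0) / -9.81 = 7.85 s
v² = v₀² + 2aΔx → Δx = (0² − 77.0²)/(2·-9.81) = 302 m
Maximum height = 212 + 302 = 514 m

513.9 m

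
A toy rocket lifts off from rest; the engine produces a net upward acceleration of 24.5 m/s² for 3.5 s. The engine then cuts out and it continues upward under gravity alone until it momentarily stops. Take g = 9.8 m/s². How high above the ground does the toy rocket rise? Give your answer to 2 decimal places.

525.22 m

Phase 1 (powered ascent): v₀ = 0 m/s, a = 24.5 m/s².
v = v₀ + at = 0 + (24.5)(3.5) = 85.8 m/s
Δx = v₀t + ½at² = 0·3.5 + 0.5·24.5·3.5² = 150 m

Phase 2 (coasting upward): v₀ = 85.8 m/s, a = -9.8 m/s².
v = v₀ + at → t = (0 − 85.8) / -9.8 = 8.75 s
v² = v₀² + 2aΔx → Δx = (0² − 85.8²)/(2·-9.8) = 375 m
Maximum height = 150 + 375 = 525 m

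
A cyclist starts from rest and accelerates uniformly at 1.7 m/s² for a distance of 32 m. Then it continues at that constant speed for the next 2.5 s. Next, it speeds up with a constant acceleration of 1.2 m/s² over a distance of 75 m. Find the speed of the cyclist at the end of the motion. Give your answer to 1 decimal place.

17.0 m/s

Phase 1 (accelerating): v₀ = 0 m/s, a = 1.7 m/s².
v² = v₀² + 2aΔx = 0² + 2·1.7·32 = 109 → v = 10.4 m/s
t = (v − v₀)/a = (10.4 − 0)/1.7 = 6.14 s

Phase 2 (constant speed): v₀ = 10.4 m/s, a = 0 m/s².
v = v₀ + at = 10.4 + (0)(2.5) = 10.4 m/s
Δx = v₀t + ½at² = 10.4·2.5 + 0.5·0·2.5² = 26.1 m

Phase 3 (accelerating): v₀ = 10.4 m/s, a = 1.2 m/s².
v² = v₀² + 2aΔx = 10.4² + 2·1.2·75 = 289 → v = 17.0 m/s
t = (v − v₀)/a = (17.0 − 10.4)/1.2 = 5.47 s
Final speed = 17.0 m/s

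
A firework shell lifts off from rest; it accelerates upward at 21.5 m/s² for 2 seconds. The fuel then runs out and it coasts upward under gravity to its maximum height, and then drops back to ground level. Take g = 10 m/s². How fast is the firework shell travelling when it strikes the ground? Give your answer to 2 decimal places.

52.05 m/s

Phase 1 (powered ascent): v₀ = 0 m/s, a = 21.5 m/s².
v = v₀ + at = 0 + (21.5)(2) = 43.0 m/s
Δx = v₀t + ½at² = 0·2 + 0.5·21.5·2² = 43.0 m

Phase 2 (coasting upward): v₀ = 43.0 m/s, a = -10 m/s².
v = v₀ + at → t = (0 − 43.0) / -10 = 4.30 s
v² = v₀² + 2aΔx → Δx = (0² − 43.0²)/(2·-10) = 92.5 m

Phase 3 (free fall): v₀ = 0 m/s, a = -10 m/s².
Falls 135 m from rest: t = √(2·135/10) = 5.20 s; v = g·t = 52.0 m/s.
Impact speed = 52.0 m/s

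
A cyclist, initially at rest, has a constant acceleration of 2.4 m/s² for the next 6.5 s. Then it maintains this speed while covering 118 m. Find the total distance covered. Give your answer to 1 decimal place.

Phase 1 (accelerating): v₀ = 0 m/s, a = 2.4 m/s².
v = v₀ + at = 0 + (2.4)(6.5) = 15.6 m/s
Δx = v₀t + ½at² = 0·6.5 + 0.5·2.4·6.5² = 50.7 m

Phase 2 (constant speed): v₀ = 15.6 m/s, a = 0 m/s².
Constant speed: t = d/v = 118/15.6 = 7.56 s
Total distance = 50.7 + 118 = 169 m

168.7 m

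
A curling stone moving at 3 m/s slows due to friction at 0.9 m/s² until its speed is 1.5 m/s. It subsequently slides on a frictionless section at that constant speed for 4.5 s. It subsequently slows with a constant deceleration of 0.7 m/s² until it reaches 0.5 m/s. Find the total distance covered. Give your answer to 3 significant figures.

Phase 1 (decelerating): v₀ = 3.00 m/s, a = -0.9 m/s².
v = v₀ + at → t = (1.5 − 3.00) / -0.9 = 1.67 s
v² = v₀² + 2aΔx → Δx = (1.5² − 3.00²)/(2·-0.9) = 3.75 m

Phase 2 (constant speed): v₀ = 1.50 m/s, a = 0 m/s².
v = v₀ + at = 1.50 + (0)(4.5) = 1.50 m/s
Δx = v₀t + ½at² = 1.50·4.5 + 0.5·0·4.5² = 6.75 m

Phase 3 (decelerating): v₀ = 1.50 m/s, a = -0.7 m/s².
v = v₀ + at → t = (0.5 − 1.50) / -0.7 = 1.43 s
v² = v₀² + 2aΔx → Δx = (0.5² − 1.50²)/(2·-0.7) = 1.43 m
Total distance = 3.75 + 6.75 + 1.43 = 11.9 m

11.9 m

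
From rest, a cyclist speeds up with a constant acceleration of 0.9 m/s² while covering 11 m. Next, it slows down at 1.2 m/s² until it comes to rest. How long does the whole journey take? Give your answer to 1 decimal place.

Phase 1 (accelerating): v₀ = 0 m/s, a = 0.9 m/s².
v² = v₀² + 2aΔx = 0² + 2·0.9·11 = 19.8 → v = 4.45 m/s
t = (v − v₀)/a = (4.45 − 0)/0.9 = 4.94 s

Phase 2 (decelerating): v₀ = 4.45 m/s, a = -1.2 m/s².
v = v₀ + at → t = (0 − 4.45) / -1.2 = 3.71 s
v² = v₀² + 2aΔx → Δx = (0² − 4.45²)/(2·-1.2) = 8.25 m
Total time = 4.94 + 3.71 = 8.65 s

8.7 s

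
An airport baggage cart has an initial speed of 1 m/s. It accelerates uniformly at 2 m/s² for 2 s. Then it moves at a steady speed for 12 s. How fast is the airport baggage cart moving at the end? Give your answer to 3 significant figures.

Phase 1 (accelerating): v₀ = 1.00 m/s, a = 2 m/s².
v = v₀ + at = 1.00 + (2)(2) = 5.00 m/s
Δx = v₀t + ½at² = 1.00·2 + 0.5·2·2² = 6.00 m

Phase 2 (constant speed): v₀ = 5.00 m/s, a = 0 m/s².
v = v₀ + at = 5.00 + (0)(12) = 5.00 m/s
Δx = v₀t + ½at² = 5.00·12 + 0.5·0·12² = 60.0 m
Final speed = 5.00 m/s

5.00 m/s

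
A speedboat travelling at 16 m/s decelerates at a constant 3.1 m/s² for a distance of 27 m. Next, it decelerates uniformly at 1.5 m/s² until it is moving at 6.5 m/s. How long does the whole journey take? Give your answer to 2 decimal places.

4.07 s

Phase 1 (decelerating): v₀ = 16.0 m/s, a = -3.1 m/s².
v² = v₀² + 2aΔx = 16.0² + 2·-3.1·27 = 88.6 → v = 9.41 m/s
t = (v − v₀)/a = (9.41 − 16.0)/-3.1 = 2.12 s

Phase 2 (decelerating): v₀ = 9.41 m/s, a = -1.5 m/s².
v = v₀ + at → t = (6.5 − 9.41) / -1.5 = 1.94 s
v² = v₀² + 2aΔx → Δx = (6.5² − 9.41²)/(2·-1.5) = 15.4 m
Total time = 2.12 + 1.94 = 4.07 s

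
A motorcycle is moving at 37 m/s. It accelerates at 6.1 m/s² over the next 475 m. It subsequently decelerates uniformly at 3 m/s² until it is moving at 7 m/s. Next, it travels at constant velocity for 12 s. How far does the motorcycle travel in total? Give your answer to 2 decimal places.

Phase 1 (accelerating): v₀ = 37.0 m/s, a = 6.1 m/s².
v² = v₀² + 2aΔx = 37.0² + 2·6.1·475 = 7160 → v = 84.6 m/s
t = (v − v₀)/a = (84.6 − 37.0)/6.1 = 7.81 s

Phase 2 (decelerating): v₀ = 84.6 m/s, a = -3 m/s².
v = v₀ + at → t = (7 − 84.6) / -3 = 25.9 s
v² = v₀² + 2aΔx → Δx = (7² − 84.6²)/(2·-3) = 1190 m

Phase 3 (constant speed): v₀ = 7.00 m/s, a = 0 m/s².
v = v₀ + at = 7.00 + (0)(12) = 7.00 m/s
Δx = v₀t + ½at² = 7.00·12 + 0.5·0·12² = 84.0 m
Total distance = 475 + 1190 + 84.0 = 1740 m

1744.83 m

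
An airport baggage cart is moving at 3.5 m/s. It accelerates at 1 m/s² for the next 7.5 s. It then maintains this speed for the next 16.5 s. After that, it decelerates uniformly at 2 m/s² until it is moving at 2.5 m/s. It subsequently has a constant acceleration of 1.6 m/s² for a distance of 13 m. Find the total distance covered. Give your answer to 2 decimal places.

277.56 m

Phase 1 (accelerating): v₀ = 3.50 m/s, a = 1 m/s².
v = v₀ + at = 3.50 + (1)(7.5) = 11.0 m/s
Δx = v₀t + ½at² = 3.50·7.5 + 0.5·1·7.5² = 54.4 m

Phase 2 (constant speed): v₀ = 11.0 m/s, a = 0 m/s².
v = v₀ + at = 11.0 + (0)(16.5) = 11.0 m/s
Δx = v₀t + ½at² = 11.0·16.5 + 0.5·0·16.5² = 182 m

Phase 3 (decelerating): v₀ = 11.0 m/s, a = -2 m/s².
v = v₀ + at → t = (2.5 − 11.0) / -2 = 4.25 s
v² = v₀² + 2aΔx → Δx = (2.5² − 11.0²)/(2·-2) = 28.7 m

Phase 4 (accelerating): v₀ = 2.50 m/s, a = 1.6 m/s².
v² = v₀² + 2aΔx = 2.50² + 2·1.6·13 = 47.9 → v = 6.92 m/s
t = (v − v₀)/a = (6.92 − 2.50)/1.6 = 2.76 s
Total distance = 54.4 + 182 + 28.7 + 13.0 = 278 m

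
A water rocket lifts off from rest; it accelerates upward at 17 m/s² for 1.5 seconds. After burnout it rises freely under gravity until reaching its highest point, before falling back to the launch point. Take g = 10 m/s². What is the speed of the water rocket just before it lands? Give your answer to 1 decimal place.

32.1 m/s

Phase 1 (powered ascent): v₀ = 0 m/s, a = 17 m/s².
v = v₀ + at = 0 + (17)(1.5) = 25.5 m/s
Δx = v₀t + ½at² = 0·1.5 + 0.5·17·1.5² = 19.1 m

Phase 2 (coasting upward): v₀ = 25.5 m/s, a = -10 m/s².
v = v₀ + at → t = (0 − 25.5) / -10 = 2.55 s
v² = v₀² + 2aΔx → Δx = (0² − 25.5²)/(2·-10) = 32.5 m

Phase 3 (free fall): v₀ = 0 m/s, a = -10 m/s².
Falls 51.6 m from rest: t = √(2·51.6/10) = 3.21 s; v = g·t = 32.1 m/s.
Impact speed = 32.1 m/s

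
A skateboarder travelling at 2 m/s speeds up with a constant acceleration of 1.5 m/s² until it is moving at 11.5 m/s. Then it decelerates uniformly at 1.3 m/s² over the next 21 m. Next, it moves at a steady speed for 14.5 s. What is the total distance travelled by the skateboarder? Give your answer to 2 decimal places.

Phase 1 (accelerating): v₀ = 2.00 m/s, a = 1.5 m/s².
v = v₀ + at → t = (11.5 − 2.00) / 1.5 = 6.33 s
v² = v₀² + 2aΔx → Δx = (11.5² − 2.00²)/(2·1.5) = 42.8 m

Phase 2 (decelerating): v₀ = 11.5 m/s, a = -1.3 m/s².
v² = v₀² + 2aΔx = 11.5² + 2·-1.3·21 = 77.7 → v = 8.81 m/s
t = (v − v₀)/a = (8.81 − 11.5)/-1.3 = 2.07 s

Phase 3 (constant speed): v₀ = 8.81 m/s, a = 0 m/s².
v = v₀ + at = 8.81 + (0)(14.5) = 8.81 m/s
Δx = v₀t + ½at² = 8.81·14.5 + 0.5·0·14.5² = 128 m
Total distance = 42.8 + 21.0 + 128 = 192 m

191.52 m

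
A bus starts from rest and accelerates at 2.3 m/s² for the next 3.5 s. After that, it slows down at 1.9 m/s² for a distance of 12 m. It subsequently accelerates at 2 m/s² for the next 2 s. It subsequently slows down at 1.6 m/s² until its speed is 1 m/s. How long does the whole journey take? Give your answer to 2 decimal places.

Phase 1 (accelerating): v₀ = 0 m/s, a = 2.3 m/s².
v = v₀ + at = 0 + (2.3)(3.5) = 8.05 m/s
Δx = v₀t + ½at² = 0·3.5 + 0.5·2.3·3.5² = 14.1 m

Phase 2 (decelerating): v₀ = 8.05 m/s, a = -1.9 m/s².
v² = v₀² + 2aΔx = 8.05² + 2·-1.9·12 = 19.2 → v = 4.38 m/s
t = (v − v₀)/a = (4.38 − 8.05)/-1.9 = 1.93 s

Phase 3 (accelerating): v₀ = 4.38 m/s, a = 2 m/s².
v = v₀ + at = 4.38 + (2)(2) = 8.38 m/s
Δx = v₀t + ½at² = 4.38·2 + 0.5·2·2² = 12.8 m

Phase 4 (decelerating): v₀ = 8.38 m/s, a = -1.6 m/s².
v = v₀ + at → t = (1 − 8.38) / -1.6 = 4.61 s
v² = v₀² + 2aΔx → Δx = (1² − 8.38²)/(2·-1.6) = 21.6 m
Total time = 3.50 + 1.93 + 2.00 + 4.61 = 12.0 s

12.04 s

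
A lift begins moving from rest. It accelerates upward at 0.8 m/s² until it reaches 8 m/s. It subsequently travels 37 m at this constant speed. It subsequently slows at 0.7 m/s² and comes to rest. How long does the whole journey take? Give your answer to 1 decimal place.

Phase 1 (accelerating): v₀ = 0 m/s, a = 0.8 m/s².
v = v₀ + at → t = (8 − 0) / 0.8 = 10.0 s
v² = v₀² + 2aΔx → Δx = (8² − 0²)/(2·0.8) = 40.0 m

Phase 2 (constant speed): v₀ = 8.00 m/s, a = 0 m/s².
Constant speed: t = d/v = 37/8.00 = 4.62 s

Phase 3 (decelerating): v₀ = 8.00 m/s, a = -0.7 m/s².
v = v₀ + at → t = (0 − 8.00) / -0.7 = 11.4 s
v² = v₀² + 2aΔx → Δx = (0² − 8.00²)/(2·-0.7) = 45.7 m
Total time = 10.0 + 4.62 + 11.4 = 26.1 s

26.1 s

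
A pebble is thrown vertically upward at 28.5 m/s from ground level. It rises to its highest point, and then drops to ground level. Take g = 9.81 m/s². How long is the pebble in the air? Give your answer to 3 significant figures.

Phase 1 (rising): v₀ = 28.5 m/s, a = -9.81 m/s².
v = v₀ + at → t = (0 − 28.5) / -9.81 = 2.91 s
v² = v₀² + 2aΔx → Δx = (0² − 28.5²)/(2·-9.81) = 41.4 m

Phase 2 (falling): v₀ = 0 m/s, a = -9.81 m/s².
Falls 41.4 m from rest: t = √(2·41.4/9.81) = 2.91 s; v = g·t = 28.5 m/s.
Total time = 2.91 + 2.91 = 5.81 s

5.81 s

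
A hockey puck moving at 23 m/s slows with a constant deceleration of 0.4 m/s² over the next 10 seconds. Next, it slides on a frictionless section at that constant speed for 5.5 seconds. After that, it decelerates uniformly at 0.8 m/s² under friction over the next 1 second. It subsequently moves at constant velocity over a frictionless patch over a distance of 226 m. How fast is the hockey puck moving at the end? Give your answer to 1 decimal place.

18.2 m/s

Phase 1 (decelerating): v₀ = 23.0 m/s, a = -0.4 m/s².
v = v₀ + at = 23.0 + (-0.4)(10) = 19.0 m/s
Δx = v₀t + ½at² = 23.0·10 + 0.5·-0.4·10² = 210 m

Phase 2 (constant speed): v₀ = 19.0 m/s, a = 0 m/s².
v = v₀ + at = 19.0 + (0)(5.5) = 19.0 m/s
Δx = v₀t + ½at² = 19.0·5.5 + 0.5·0·5.5² = 104 m

Phase 3 (decelerating): v₀ = 19.0 m/s, a = -0.8 m/s².
v = v₀ + at = 19.0 + (-0.8)(1) = 18.2 m/s
Δx = v₀t + ½at² = 19.0·1 + 0.5·-0.8·1² = 18.6 m

Phase 4 (constant speed): v₀ = 18.2 m/s, a = 0 m/s².
Constant speed: t = d/v = 226/18.2 = 12.4 s
Final speed = 18.2 m/s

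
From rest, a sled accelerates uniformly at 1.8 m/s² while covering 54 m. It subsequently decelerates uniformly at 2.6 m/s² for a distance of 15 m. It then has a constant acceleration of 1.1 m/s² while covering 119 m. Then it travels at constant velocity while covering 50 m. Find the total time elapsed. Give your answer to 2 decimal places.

19.40 s

Phase 1 (accelerating): v₀ = 0 m/s, a = 1.8 m/s².
v² = v₀² + 2aΔx = 0² + 2·1.8·54 = 194 → v = 13.9 m/s
t = (v − v₀)/a = (13.9 − 0)/1.8 = 7.75 s

Phase 2 (decelerating): v₀ = 13.9 m/s, a = -2.6 m/s².
v² = v₀² + 2aΔx = 13.9² + 2·-2.6·15 = 116 → v = 10.8 m/s
t = (v − v₀)/a = (10.8 − 13.9)/-2.6 = 1.21 s

Phase 3 (accelerating): v₀ = 10.8 m/s, a = 1.1 m/s².
v² = v₀² + 2aΔx = 10.8² + 2·1.1·119 = 378 → v = 19.4 m/s
t = (v − v₀)/a = (19.4 − 10.8)/1.1 = 7.87 s

Phase 4 (constant speed): v₀ = 19.4 m/s, a = 0 m/s².
Constant speed: t = d/v = 50/19.4 = 2.57 s
Total time = 7.75 + 1.21 + 7.87 + 2.57 = 19.4 s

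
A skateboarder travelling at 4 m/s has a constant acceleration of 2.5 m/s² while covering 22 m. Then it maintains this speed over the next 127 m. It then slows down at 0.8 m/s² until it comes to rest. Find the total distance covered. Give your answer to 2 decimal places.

Phase 1 (accelerating): v₀ = 4.00 m/s, a = 2.5 m/s².
v² = v₀² + 2aΔx = 4.00² + 2·2.5·22 = 126 → v = 11.2 m/s
t = (v − v₀)/a = (11.2 − 4.00)/2.5 = 2.89 s

Phase 2 (constant speed): v₀ = 11.2 m/s, a = 0 m/s².
Constant speed: t = d/v = 127/11.2 = 11.3 s

Phase 3 (decelerating): v₀ = 11.2 m/s, a = -0.8 m/s².
v = v₀ + at → t = (0 − 11.2) / -0.8 = 14.0 s
v² = v₀² + 2aΔx → Δx = (0² − 11.2²)/(2·-0.8) = 78.8 m
Total distance = 22.0 + 127 + 78.8 = 228 m

227.75 m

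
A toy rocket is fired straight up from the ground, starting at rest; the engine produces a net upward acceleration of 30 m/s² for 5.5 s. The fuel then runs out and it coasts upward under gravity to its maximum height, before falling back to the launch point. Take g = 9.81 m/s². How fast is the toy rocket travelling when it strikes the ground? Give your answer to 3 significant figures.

190 m/s

Phase 1 (powered ascent): v₀ = 0 m/s, a = 30 m/s².
v = v₀ + at = 0 + (30)(5.5) = 165 m/s
Δx = v₀t + ½at² = 0·5.5 + 0.5·30·5.5² = 454 m

Phase 2 (coasting upward): v₀ = 165 m/s, a = -9.81 m/s².
v = v₀ + at → t = (0 − 165) / -9.81 = 16.8 s
v² = v₀² + 2aΔx → Δx = (0² − 165²)/(2·-9.81) = 1390 m

Phase 3 (free fall): v₀ = 0 m/s, a = -9.81 m/s².
Falls 1840 m from rest: t = √(2·1840/9.81) = 19.4 s; v = g·t = 190 m/s.
Impact speed = 190 m/s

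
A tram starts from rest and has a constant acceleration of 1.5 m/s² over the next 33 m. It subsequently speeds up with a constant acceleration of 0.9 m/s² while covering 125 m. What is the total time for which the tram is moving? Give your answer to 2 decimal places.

15.58 s

Phase 1 (accelerating): v₀ = 0 m/s, a = 1.5 m/s².
v² = v₀² + 2aΔx = 0² + 2·1.5·33 = 99.0 → v = 9.95 m/s
t = (v − v₀)/a = (9.95 − 0)/1.5 = 6.63 s

Phase 2 (accelerating): v₀ = 9.95 m/s, a = 0.9 m/s².
v² = v₀² + 2aΔx = 9.95² + 2·0.9·125 = 324 → v = 18.0 m/s
t = (v − v₀)/a = (18.0 − 9.95)/0.9 = 8.94 s
Total time = 6.63 + 8.94 = 15.6 s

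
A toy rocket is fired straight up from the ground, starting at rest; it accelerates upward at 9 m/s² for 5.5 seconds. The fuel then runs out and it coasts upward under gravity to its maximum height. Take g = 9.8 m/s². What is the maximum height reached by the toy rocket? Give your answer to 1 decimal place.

Phase 1 (powered ascent): v₀ = 0 m/s, a = 9 m/s².
v = v₀ + at = 0 + (9)(5.5) = 49.5 m/s
Δx = v₀t + ½at² = 0·5.5 + 0.5·9·5.5² = 136 m

Phase 2 (coasting upward): v₀ = 49.5 m/s, a = -9.8 m/s².
v = v₀ + at → t = (0 − 49.5) / -9.8 = 5.05 s
v² = v₀² + 2aΔx → Δx = (0² − 49.5²)/(2·-9.8) = 125 m
Maximum height = 136 + 125 = 261 m

261.1 m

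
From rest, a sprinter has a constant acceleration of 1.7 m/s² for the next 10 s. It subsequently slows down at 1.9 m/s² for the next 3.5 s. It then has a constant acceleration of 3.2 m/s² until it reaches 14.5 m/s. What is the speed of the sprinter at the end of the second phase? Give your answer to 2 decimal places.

Phase 1 (accelerating): v₀ = 0 m/s, a = 1.7 m/s².
v = v₀ + at = 0 + (1.7)(10) = 17.0 m/s
Δx = v₀t + ½at² = 0·10 + 0.5·1.7·10² = 85.0 m

Phase 2 (decelerating): v₀ = 17.0 m/s, a = -1.9 m/s².
v = v₀ + at = 17.0 + (-1.9)(3.5) = 10.4 m/s
Δx = v₀t + ½at² = 17.0·3.5 + 0.5·-1.9·3.5² = 47.9 m
Speed at end of phase 2 = 10.4 m/s

10.35 m/s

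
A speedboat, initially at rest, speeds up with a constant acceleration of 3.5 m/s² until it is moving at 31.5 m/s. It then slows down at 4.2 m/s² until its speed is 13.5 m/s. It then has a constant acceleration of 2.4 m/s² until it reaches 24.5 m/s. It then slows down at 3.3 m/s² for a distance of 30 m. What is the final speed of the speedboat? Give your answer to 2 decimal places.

Phase 1 (accelerating): v₀ = 0 m/s, a = 3.5 m/s².
v = v₀ + at → t = (31.5 − 0) / 3.5 = 9.00 s
v² = v₀² + 2aΔx → Δx = (31.5² − 0²)/(2·3.5) = 142 m

Phase 2 (decelerating): v₀ = 31.5 m/s, a = -4.2 m/s².
v = v₀ + at → t = (13.5 − 31.5) / -4.2 = 4.29 s
v² = v₀² + 2aΔx → Δx = (13.5² − 31.5²)/(2·-4.2) = 96.4 m

Phase 3 (accelerating): v₀ = 13.5 m/s, a = 2.4 m/s².
v = v₀ + at → t = (24.5 − 13.5) / 2.4 = 4.58 s
v² = v₀² + 2aΔx → Δx = (24.5² − 13.5²)/(2·2.4) = 87.1 m

Phase 4 (decelerating): v₀ = 24.5 m/s, a = -3.3 m/s².
v² = v₀² + 2aΔx = 24.5² + 2·-3.3·30 = 402 → v = 20.1 m/s
t = (v − v₀)/a = (20.1 − 24.5)/-3.3 = 1.35 s
Final speed = 20.1 m/s

20.06 m/s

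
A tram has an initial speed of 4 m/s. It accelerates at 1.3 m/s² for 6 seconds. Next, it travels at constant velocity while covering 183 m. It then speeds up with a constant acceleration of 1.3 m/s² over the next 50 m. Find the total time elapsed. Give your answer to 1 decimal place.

Phase 1 (accelerating): v₀ = 4.00 m/s, a = 1.3 m/s².
v = v₀ + at = 4.00 + (1.3)(6) = 11.8 m/s
Δx = v₀t + ½at² = 4.00·6 + 0.5·1.3·6² = 47.4 m

Phase 2 (constant speed): v₀ = 11.8 m/s, a = 0 m/s².
Constant speed: t = d/v = 183/11.8 = 15.5 s

Phase 3 (accelerating): v₀ = 11.8 m/s, a = 1.3 m/s².
v² = v₀² + 2aΔx = 11.8² + 2·1.3·50 = 269 → v = 16.4 m/s
t = (v − v₀)/a = (16.4 − 11.8)/1.3 = 3.55 s
Total time = 6.00 + 15.5 + 3.55 = 25.1 s

25.1 s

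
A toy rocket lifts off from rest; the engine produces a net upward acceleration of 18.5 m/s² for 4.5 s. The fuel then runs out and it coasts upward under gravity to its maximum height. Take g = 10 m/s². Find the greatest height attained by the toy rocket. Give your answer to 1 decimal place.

533.8 m

Phase 1 (powered ascent): v₀ = 0 m/s, a = 18.5 m/s².
v = v₀ + at = 0 + (18.5)(4.5) = 83.2 m/s
Δx = v₀t + ½at² = 0·4.5 + 0.5·18.5·4.5² = 187 m

Phase 2 (coasting upward): v₀ = 83.2 m/s, a = -10 m/s².
v = v₀ + at → t = (0 − 83.2) / -10 = 8.32 s
v² = v₀² + 2aΔx → Δx = (0² − 83.2²)/(2·-10) = 347 m
Maximum height = 187 + 347 = 534 m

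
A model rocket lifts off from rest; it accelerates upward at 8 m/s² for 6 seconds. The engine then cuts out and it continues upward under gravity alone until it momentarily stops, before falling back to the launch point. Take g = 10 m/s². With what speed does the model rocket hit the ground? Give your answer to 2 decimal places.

72.00 m/s

Phase 1 (powered ascent): v₀ = 0 m/s, a = 8 m/s².
v = v₀ + at = 0 + (8)(6) = 48.0 m/s
Δx = v₀t + ½at² = 0·6 + 0.5·8·6² = 144 m

Phase 2 (coasting upward): v₀ = 48.0 m/s, a = -10 m/s².
v = v₀ + at → t = (0 − 48.0) / -10 = 4.80 s
v² = v₀² + 2aΔx → Δx = (0² − 48.0²)/(2·-10) = 115 m

Phase 3 (free fall): v₀ = 0 m/s, a = -10 m/s².
Falls 259 m from rest: t = √(2·259/10) = 7.20 s; v = g·t = 72.0 m/s.
Impact speed = 72.0 m/s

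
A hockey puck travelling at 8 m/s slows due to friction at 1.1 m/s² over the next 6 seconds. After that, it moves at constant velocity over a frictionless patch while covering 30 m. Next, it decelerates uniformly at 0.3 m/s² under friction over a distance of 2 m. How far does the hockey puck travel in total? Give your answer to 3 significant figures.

60.2 m

Phase 1 (decelerating): v₀ = 8.00 m/s, a = -1.1 m/s².
v = v₀ + at = 8.00 + (-1.1)(6) = 1.40 m/s
Δx = v₀t + ½at² = 8.00·6 + 0.5·-1.1·6² = 28.2 m

Phase 2 (constant speed): v₀ = 1.40 m/s, a = 0 m/s².
Constant speed: t = d/v = 30/1.40 = 21.4 s

Phase 3 (decelerating): v₀ = 1.40 m/s, a = -0.3 m/s².
v² = v₀² + 2aΔx = 1.40² + 2·-0.3·2 = 0.760 → v = 0.872 m/s
t = (v − v₀)/a = (0.872 − 1.40)/-0.3 = 1.76 s
Total distance = 28.2 + 30.0 + 2.00 = 60.2 m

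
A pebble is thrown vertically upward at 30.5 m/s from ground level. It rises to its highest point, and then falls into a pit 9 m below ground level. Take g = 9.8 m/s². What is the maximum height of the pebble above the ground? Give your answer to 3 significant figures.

Phase 1 (rising): v₀ = 30.5 m/s, a = -9.8 m/s².
v = v₀ + at → t = (0 − 30.5) / -9.8 = 3.11 s
v² = v₀² + 2aΔx → Δx = (0² − 30.5²)/(2·-9.8) = 47.5 m
Maximum height = 47.5 m

47.5 m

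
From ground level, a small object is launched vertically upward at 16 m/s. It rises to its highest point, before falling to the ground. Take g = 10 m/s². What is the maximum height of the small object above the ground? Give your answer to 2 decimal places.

Phase 1 (rising): v₀ = 16.0 m/s, a = -10 m/s².
v = v₀ + at → t = (0 − 16.0) / -10 = 1.60 s
v² = v₀² + 2aΔx → Δx = (0² − 16.0²)/(2·-10) = 12.8 m
Maximum height = 12.8 m

12.80 m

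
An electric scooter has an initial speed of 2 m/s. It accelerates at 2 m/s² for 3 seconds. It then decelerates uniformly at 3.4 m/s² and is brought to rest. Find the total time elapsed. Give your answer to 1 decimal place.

5.4 s

Phase 1 (accelerating): v₀ = 2.00 m/s, a = 2 m/s².
v = v₀ + at = 2.00 + (2)(3) = 8.00 m/s
Δx = v₀t + ½at² = 2.00·3 + 0.5·2·3² = 15.0 m

Phase 2 (decelerating): v₀ = 8.00 m/s, a = -3.4 m/s².
v = v₀ + at → t = (0 − 8.00) / -3.4 = 2.35 s
v² = v₀² + 2aΔx → Δx = (0² − 8.00²)/(2·-3.4) = 9.41 m
Total time = 3.00 + 2.35 = 5.35 s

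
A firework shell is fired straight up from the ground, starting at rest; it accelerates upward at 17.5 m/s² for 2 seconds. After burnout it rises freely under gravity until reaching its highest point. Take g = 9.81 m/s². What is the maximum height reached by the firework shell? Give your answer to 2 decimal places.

Phase 1 (powered ascent): v₀ = 0 m/s, a = 17.5 m/s².
v = v₀ + at = 0 + (17.5)(2) = 35.0 m/s
Δx = v₀t + ½at² = 0·2 + 0.5·17.5·2² = 35.0 m

Phase 2 (coasting upward): v₀ = 35.0 m/s, a = -9.81 m/s².
v = v₀ + at → t = (0 − 35.0) / -9.81 = 3.57 s
v² = v₀² + 2aΔx → Δx = (0² − 35.0²)/(2·-9.81) = 62.4 m
Maximum height = 35.0 + 62.4 = 97.4 m

97.44 m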